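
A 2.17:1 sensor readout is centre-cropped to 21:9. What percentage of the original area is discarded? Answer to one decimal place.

21:9 is wider than 2.17:1, so the crop keeps the full width and trims the height.
Fraction kept = (2.170)/(2.333) ≈ 93.00%, so 7.00% is lost.

7.0%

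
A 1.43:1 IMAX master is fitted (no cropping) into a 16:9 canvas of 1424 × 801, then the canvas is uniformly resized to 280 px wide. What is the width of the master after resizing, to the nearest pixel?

Fitted into 1424×801, the master spans the height; its width is 801 × 1.430 ≈ 1145.43 px.
The frame scales by 280/1424 = 0.1966; 1145.43 × 0.1966 ≈ 225.22 px.

225 px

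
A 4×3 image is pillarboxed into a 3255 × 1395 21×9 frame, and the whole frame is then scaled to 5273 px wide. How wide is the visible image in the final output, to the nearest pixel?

3013 px

Fitted into 3255×1395, the image spans the height; its width is 1395 × 4/3 ≈ 1860.00 px.
The frame scales by 5273/3255 = 1.6200; 1860.00 × 1.6200 ≈ 3013.14 px.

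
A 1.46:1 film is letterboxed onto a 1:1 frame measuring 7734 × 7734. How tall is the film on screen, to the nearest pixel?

Since 1.460 > 1.000, the film is width-limited.
That makes the image 5297.26 px tall (7734 / 1.460).

5297 px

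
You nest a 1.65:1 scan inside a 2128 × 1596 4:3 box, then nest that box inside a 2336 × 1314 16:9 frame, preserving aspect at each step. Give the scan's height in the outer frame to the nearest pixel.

1.65:1 in 2128×1596: fills the width, so the scan is 2128.00 × 1289.70.
Second fit — the 4:3 canvas into 2336×1314 spans the height: 1752.00 × 1314.00 (×0.8233 from 2128×1596).
The scan scales with it: height 1289.70 × 0.8233 ≈ 1061.82.

1062 px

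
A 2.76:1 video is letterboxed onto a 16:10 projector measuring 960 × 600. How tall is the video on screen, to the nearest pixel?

Since 2.760 > 1.600, the video is width-limited.
Content height = 960 / 2.760 ≈ 347.83 px.

348 px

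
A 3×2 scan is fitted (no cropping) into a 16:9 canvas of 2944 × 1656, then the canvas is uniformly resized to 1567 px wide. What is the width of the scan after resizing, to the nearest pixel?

1322 px

In the 2944×1656 frame the scan fills the height: width = 1656 × 3/2 ≈ 2484.00 px.
The frame scales by 1567/2944 = 0.5323; 2484.00 × 0.5323 ≈ 1322.16 px.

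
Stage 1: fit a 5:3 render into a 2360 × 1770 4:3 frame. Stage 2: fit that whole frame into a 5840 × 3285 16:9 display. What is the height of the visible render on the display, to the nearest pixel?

2628 px

Inside the 2360×1770 canvas the render is width-limited at 2360.00 × 1416.00.
The 4:3 canvas is height-limited in 5840×3285, giving 4380.00 × 3285.00; scale factor 1.8559.
So the render's height is 1416.00 × 1.8559 ≈ 2628.00.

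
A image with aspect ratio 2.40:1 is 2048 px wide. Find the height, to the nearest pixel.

853 px

At 2.40:1, 2048 / 2.400 ≈ 853.33.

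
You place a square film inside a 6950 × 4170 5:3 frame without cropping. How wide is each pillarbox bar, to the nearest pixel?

Since 1.000 < 1.667, the film is height-limited.
That makes the image 4170.00 px wide (4170 × 1/1).
Leftover width: 6950 − 4170.00 = 2780.00 px → 1390.00 each side.

1390 px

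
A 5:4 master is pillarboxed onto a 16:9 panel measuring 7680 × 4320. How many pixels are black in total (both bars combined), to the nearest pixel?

5:4 is narrower than 16:9, so it spans the full height.
Content width = 4320 × 5/4 ≈ 5400.0000 px.
Black = 7680 − 5400.0000 = 2280.0000 px.
That's 2280.0000 × 4320 ≈ 9849600 black pixels.

9849600 pixels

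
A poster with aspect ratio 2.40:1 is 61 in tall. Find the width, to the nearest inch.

Width = 61 × 2.400 = 146.40.

146 in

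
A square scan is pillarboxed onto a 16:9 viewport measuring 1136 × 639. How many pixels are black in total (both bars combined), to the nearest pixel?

Since 1.000 < 1.778, the scan is height-limited.
The scan is 639 × 1/1 ≈ 639.0000 px wide.
Leftover width: 1136 − 639.0000 = 497.0000 px.
Across the 639-px span: 497.0000 × 639 ≈ 317583 px.

317583 pixels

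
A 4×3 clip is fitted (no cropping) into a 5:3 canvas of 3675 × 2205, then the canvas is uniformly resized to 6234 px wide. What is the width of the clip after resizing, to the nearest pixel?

4987 px

Fitted into 3675×2205, the clip spans the height; its width is 2205 × 4/3 ≈ 2940.00 px.
The frame scales by 6234/3675 = 1.6963; 2940.00 × 1.6963 ≈ 4987.20 px.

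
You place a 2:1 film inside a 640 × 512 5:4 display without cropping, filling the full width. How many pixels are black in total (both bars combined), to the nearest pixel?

122880 pixels

Content height = 640 × 1/2 ≈ 320.0000 px.
512 − 320.0000 = 192.0000 px of bars.
Across the 640-px span: 192.0000 × 640 ≈ 122880 px.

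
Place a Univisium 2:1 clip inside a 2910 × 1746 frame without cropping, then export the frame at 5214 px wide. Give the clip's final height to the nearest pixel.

2607 px

At 2910×1746 the clip is width-limited, so height = 2910 × 1/2 ≈ 1455.00 px.
The frame scales by 5214/2910 = 1.7918; 1455.00 × 1.7918 ≈ 2607.00 px.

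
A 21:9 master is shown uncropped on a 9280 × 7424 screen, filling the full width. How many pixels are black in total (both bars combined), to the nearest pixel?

31986834 pixels

Content height = 9280 × 9/21 ≈ 3977.1429 px.
7424 − 3977.1429 = 3446.8571 px of bars.
Across the 9280-px span: 3446.8571 × 9280 ≈ 31986834 px.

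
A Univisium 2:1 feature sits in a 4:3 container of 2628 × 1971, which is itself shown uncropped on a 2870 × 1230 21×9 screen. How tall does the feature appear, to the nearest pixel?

820 px

First fit — Univisium 2:1 into 2628×1971 spans the width: 2628.00 × 1314.00.
The 4:3 canvas is height-limited in 2870×1230, giving 1640.00 × 1230.00; scale factor 0.6240.
The feature scales with it: height 1314.00 × 0.6240 ≈ 820.00.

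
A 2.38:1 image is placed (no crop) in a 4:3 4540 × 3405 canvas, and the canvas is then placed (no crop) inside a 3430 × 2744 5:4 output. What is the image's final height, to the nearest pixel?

1441 px

Inside the 4540×3405 canvas the image is width-limited at 4540.00 × 1907.56.
Second fit — the 4:3 canvas into 3430×2744 spans the width: 3430.00 × 2572.50 (×0.7555 from 4540×3405).
So the image's height is 1907.56 × 0.7555 ≈ 1441.18.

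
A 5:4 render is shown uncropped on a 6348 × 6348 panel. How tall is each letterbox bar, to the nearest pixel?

635 px

5:4 (1.250) > square (1.000), so the render fills the width.
Content height = 6348 × 4/5 ≈ 5078.40 px.
Black = 6348 − 5078.40 = 1269.60 px, or 634.80 per bar.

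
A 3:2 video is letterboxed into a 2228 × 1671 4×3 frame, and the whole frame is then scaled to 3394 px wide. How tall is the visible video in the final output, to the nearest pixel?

2263 px

Fitted into 2228×1671, the video spans the width; its height is 2228 × 2/3 ≈ 1485.33 px.
Resizing to 3394 px wide multiplies everything by 1.5233: 1485.33 → 2262.67 px.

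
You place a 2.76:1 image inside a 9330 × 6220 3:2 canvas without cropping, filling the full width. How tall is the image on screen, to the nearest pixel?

The image is 9330 / 2.760 ≈ 3380.43 px tall.

3380 px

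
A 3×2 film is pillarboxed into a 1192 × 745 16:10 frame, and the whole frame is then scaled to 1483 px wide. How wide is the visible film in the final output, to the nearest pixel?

1390 px

At 1192×745 the film is height-limited, so width = 745 × 3/2 ≈ 1117.50 px.
Scaling 1192 → 1483 is ×1.2441, so the width becomes 1117.50 × 1.2441 ≈ 1390.31 px.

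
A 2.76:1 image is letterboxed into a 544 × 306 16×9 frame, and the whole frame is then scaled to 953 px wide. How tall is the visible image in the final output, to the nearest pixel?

In the 544×306 frame the image fills the width: height = 544 / 2.760 ≈ 197.10 px.
Resizing to 953 px wide multiplies everything by 1.7518: 197.10 → 345.29 px.

345 px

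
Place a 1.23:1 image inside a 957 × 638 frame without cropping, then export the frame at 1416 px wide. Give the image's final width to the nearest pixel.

In the 957×638 frame the image fills the height: width = 638 × 1.230 ≈ 784.74 px.
Scaling 957 → 1416 is ×1.4796, so the width becomes 784.74 × 1.4796 ≈ 1161.12 px.

1161 px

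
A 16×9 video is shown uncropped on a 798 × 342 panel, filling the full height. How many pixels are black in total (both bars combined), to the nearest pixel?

The video is 342 × 16/9 ≈ 608.0000 px wide.
Black = 798 − 608.0000 = 190.0000 px.
Bar area = 190.0000 × 342 ≈ 64980 px.

64980 pixels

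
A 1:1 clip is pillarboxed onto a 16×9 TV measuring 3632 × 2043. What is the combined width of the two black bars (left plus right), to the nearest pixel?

Since 1.000 < 1.778, the clip is height-limited.
The clip is 2043 × 1/1 ≈ 2043.00 px wide.
Leftover width: 3632 − 2043.00 = 1589.00 px.

1589 px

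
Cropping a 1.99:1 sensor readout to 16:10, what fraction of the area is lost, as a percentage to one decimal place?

19.6%

Going from 1.99:1 to 16:10 means cutting width while keeping height.
(1.600)/(1.990) ≈ 0.804 of the area survives, leaving 19.60% discarded.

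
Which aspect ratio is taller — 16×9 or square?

square

16×9 = 1.778 and square = 1; 1.778 > 1. The smaller width-to-height ratio is the taller frame.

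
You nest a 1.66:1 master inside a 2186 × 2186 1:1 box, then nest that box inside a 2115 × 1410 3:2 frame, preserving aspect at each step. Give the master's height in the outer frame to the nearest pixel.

849 px

Inside the 2186×2186 canvas the master is width-limited at 2186.00 × 1316.87.
Second fit — the 1:1 canvas into 2115×1410 spans the height: 1410.00 × 1410.00 (×0.6450 from 2186×2186).
So the master's height is 1316.87 × 0.6450 ≈ 849.40.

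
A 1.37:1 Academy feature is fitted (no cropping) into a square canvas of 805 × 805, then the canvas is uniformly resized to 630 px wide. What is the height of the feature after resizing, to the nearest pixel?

460 px

At 805×805 the feature is width-limited, so height = 805 / 1.370 ≈ 587.59 px.
Scaling 805 → 630 is ×0.7826, so the height becomes 587.59 × 0.7826 ≈ 459.85 px.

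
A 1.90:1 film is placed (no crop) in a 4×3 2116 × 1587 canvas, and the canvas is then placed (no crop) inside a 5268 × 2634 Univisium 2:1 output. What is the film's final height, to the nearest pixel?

1.90:1 in 2116×1587: fills the width, so the film is 2116.00 × 1113.68.
The 4×3 canvas is height-limited in 5268×2634, giving 3512.00 × 2634.00; scale factor 1.6597.
The film scales with it: height 1113.68 × 1.6597 ≈ 1848.42.

1848 px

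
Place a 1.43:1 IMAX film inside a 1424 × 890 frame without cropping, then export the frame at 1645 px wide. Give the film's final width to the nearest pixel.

1470 px

In the 1424×890 frame the film fills the height: width = 890 × 1.430 ≈ 1272.70 px.
Scaling 1424 → 1645 is ×1.1552, so the width becomes 1272.70 × 1.1552 ≈ 1470.22 px.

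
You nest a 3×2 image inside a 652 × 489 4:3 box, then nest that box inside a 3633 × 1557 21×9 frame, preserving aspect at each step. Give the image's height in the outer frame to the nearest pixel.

1384 px

First fit — 3×2 into 652×489 spans the width: 652.00 × 434.67.
The 4:3 canvas is height-limited in 3633×1557, giving 2076.00 × 1557.00; scale factor 3.1840.
Applying the same ×3.1840: 434.67 → 1384.00.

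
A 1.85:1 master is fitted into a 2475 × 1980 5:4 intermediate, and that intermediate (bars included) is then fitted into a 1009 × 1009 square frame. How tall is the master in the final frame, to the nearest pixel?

1.85:1 in 2475×1980: fills the width, so the master is 2475.00 × 1337.84.
The 5:4 canvas is width-limited in 1009×1009, giving 1009.00 × 807.20; scale factor 0.4077.
Applying the same ×0.4077: 1337.84 → 545.41.

545 px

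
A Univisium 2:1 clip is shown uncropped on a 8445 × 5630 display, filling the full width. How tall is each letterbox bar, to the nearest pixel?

704 px

The clip is 8445 × 1/2 ≈ 4222.50 px tall.
Leftover height: 5630 − 4222.50 = 1407.50 px → 703.75 each side.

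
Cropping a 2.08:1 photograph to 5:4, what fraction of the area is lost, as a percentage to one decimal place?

39.9%

The height stays; only width is cut (since 5:4 is narrower than 2.08:1).
Fraction kept = (1.250)/(2.080) ≈ 60.10%, so 39.90% is lost.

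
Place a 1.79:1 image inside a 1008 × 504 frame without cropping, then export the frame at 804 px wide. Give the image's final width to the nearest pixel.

720 px

In the 1008×504 frame the image fills the height: width = 504 × 1.790 ≈ 902.16 px.
Resizing to 804 px wide multiplies everything by 0.7976: 902.16 → 719.58 px.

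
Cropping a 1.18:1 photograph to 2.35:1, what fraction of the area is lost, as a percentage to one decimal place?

49.8%

Going from 1.18:1 to 2.35:1 means cutting height while keeping width.
Fraction kept = (1.180)/(2.350) ≈ 50.21%, so 49.79% is lost.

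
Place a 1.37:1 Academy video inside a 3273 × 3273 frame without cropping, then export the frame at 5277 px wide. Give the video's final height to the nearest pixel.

3852 px

Fitted into 3273×3273, the video spans the width; its height is 3273 / 1.370 ≈ 2389.05 px.
Resizing to 5277 px wide multiplies everything by 1.6123: 2389.05 → 3851.82 px.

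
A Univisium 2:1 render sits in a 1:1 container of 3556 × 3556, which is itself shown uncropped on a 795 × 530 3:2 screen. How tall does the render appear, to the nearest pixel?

265 px

Inside the 3556×3556 canvas the render is width-limited at 3556.00 × 1778.00.
1:1 in 795×530: fills the height, so the intermediate becomes 530.00 × 530.00 — a scale of ×0.1490.
Applying the same ×0.1490: 1778.00 → 265.00.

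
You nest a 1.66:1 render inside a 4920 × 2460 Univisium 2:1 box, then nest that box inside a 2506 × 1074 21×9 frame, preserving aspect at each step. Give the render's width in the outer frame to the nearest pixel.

1783 px

Inside the 4920×2460 canvas the render is height-limited at 4083.60 × 2460.00.
The Univisium 2:1 canvas is height-limited in 2506×1074, giving 2148.00 × 1074.00; scale factor 0.4366.
The render scales with it: width 4083.60 × 0.4366 ≈ 1782.84.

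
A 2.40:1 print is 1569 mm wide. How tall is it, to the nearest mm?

1569 / 2.400 = 653.75.

654 mm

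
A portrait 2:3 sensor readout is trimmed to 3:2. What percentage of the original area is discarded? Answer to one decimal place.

Going from portrait 2:3 to 3:2 means cutting height while keeping width.
(0.667)/(1.500) ≈ 0.444 of the area survives, leaving 55.56% discarded.

55.6%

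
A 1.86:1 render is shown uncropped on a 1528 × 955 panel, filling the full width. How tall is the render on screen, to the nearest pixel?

That makes the image 821.51 px tall (1528 / 1.860).

822 px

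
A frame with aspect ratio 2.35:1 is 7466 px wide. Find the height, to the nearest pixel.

3177 px

7466 / 2.350 = 3177.02.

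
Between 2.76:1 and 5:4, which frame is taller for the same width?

5:4

2.76 and 5:4 = 1.25; 2.76 > 1.25. The smaller width-to-height ratio is the taller frame.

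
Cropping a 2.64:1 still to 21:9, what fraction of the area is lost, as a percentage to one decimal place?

21:9 is narrower than 2.64:1, so the crop keeps the full height and trims the width.
Fraction kept = (2.333)/(2.640) ≈ 88.38%, so 11.62% is lost.

11.6%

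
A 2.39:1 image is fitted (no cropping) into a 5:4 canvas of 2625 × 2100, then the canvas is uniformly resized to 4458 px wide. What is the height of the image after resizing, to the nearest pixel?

1865 px

At 2625×2100 the image is width-limited, so height = 2625 / 2.390 ≈ 1098.33 px.
Resizing to 4458 px wide multiplies everything by 1.6983: 1098.33 → 1865.27 px.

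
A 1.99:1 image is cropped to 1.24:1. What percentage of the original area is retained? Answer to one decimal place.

Going from 1.99:1 to 1.24:1 means cutting width while keeping height.
Area ratio = (1.240)/(1.990) = 62.31% retained.

62.3%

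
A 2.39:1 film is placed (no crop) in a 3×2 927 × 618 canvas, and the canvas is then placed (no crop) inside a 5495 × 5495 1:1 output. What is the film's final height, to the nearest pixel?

2299 px

Inside the 927×618 canvas the film is width-limited at 927.00 × 387.87.
3×2 in 5495×5495: fills the width, so the intermediate becomes 5495.00 × 3663.33 — a scale of ×5.9277.
Applying the same ×5.9277: 387.87 → 2299.16.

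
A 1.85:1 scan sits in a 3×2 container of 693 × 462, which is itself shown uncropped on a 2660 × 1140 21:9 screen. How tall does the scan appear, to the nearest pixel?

924 px

First fit — 1.85:1 into 693×462 spans the width: 693.00 × 374.59.
Second fit — the 3×2 canvas into 2660×1140 spans the height: 1710.00 × 1140.00 (×2.4675 from 693×462).
The scan scales with it: height 374.59 × 2.4675 ≈ 924.32.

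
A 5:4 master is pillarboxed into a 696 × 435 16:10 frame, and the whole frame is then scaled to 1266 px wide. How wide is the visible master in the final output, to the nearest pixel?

In the 696×435 frame the master fills the height: width = 435 × 5/4 ≈ 543.75 px.
Resizing to 1266 px wide multiplies everything by 1.8190: 543.75 → 989.06 px.

989 px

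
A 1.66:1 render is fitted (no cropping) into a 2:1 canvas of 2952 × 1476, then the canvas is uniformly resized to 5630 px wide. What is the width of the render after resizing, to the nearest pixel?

4673 px

At 2952×1476 the render is height-limited, so width = 1476 × 1.660 ≈ 2450.16 px.
Resizing to 5630 px wide multiplies everything by 1.9072: 2450.16 → 4672.90 px.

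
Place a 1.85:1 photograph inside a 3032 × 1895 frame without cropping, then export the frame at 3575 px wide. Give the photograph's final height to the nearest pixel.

Fitted into 3032×1895, the photograph spans the width; its height is 3032 / 1.850 ≈ 1638.92 px.
The frame scales by 3575/3032 = 1.1791; 1638.92 × 1.1791 ≈ 1932.43 px.

1932 px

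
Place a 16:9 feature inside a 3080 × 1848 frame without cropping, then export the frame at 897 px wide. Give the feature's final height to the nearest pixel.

In the 3080×1848 frame the feature fills the width: height = 3080 × 9/16 ≈ 1732.50 px.
Resizing to 897 px wide multiplies everything by 0.2912: 1732.50 → 504.56 px.

505 px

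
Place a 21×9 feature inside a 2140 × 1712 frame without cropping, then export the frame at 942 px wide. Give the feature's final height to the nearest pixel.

In the 2140×1712 frame the feature fills the width: height = 2140 × 9/21 ≈ 917.14 px.
Scaling 2140 → 942 is ×0.4402, so the height becomes 917.14 × 0.4402 ≈ 403.71 px.

404 px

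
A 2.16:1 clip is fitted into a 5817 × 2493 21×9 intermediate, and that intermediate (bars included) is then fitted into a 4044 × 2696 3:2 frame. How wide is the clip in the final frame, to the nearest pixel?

Inside the 5817×2493 canvas the clip is height-limited at 5384.88 × 2493.00.
Second fit — the 21×9 canvas into 4044×2696 spans the width: 4044.00 × 1733.14 (×0.6952 from 5817×2493).
So the clip's width is 5384.88 × 0.6952 ≈ 3743.59.

3744 px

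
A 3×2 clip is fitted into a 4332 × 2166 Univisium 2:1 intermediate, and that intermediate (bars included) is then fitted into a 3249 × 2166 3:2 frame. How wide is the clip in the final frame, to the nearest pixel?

Inside the 4332×2166 canvas the clip is height-limited at 3249.00 × 2166.00.
The Univisium 2:1 canvas is width-limited in 3249×2166, giving 3249.00 × 1624.50; scale factor 0.7500.
So the clip's width is 3249.00 × 0.7500 ≈ 2436.75.

2437 px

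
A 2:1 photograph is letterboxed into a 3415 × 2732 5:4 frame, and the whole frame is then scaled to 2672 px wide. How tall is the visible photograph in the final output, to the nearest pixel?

1336 px

In the 3415×2732 frame the photograph fills the width: height = 3415 × 1/2 ≈ 1707.50 px.
The frame scales by 2672/3415 = 0.7824; 1707.50 × 0.7824 ≈ 1336.00 px.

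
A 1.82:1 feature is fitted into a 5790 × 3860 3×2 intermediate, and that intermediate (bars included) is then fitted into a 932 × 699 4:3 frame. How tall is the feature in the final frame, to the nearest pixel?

First fit — 1.82:1 into 5790×3860 spans the width: 5790.00 × 3181.32.
The 3×2 canvas is width-limited in 932×699, giving 932.00 × 621.33; scale factor 0.1610.
The feature scales with it: height 3181.32 × 0.1610 ≈ 512.09.

512 px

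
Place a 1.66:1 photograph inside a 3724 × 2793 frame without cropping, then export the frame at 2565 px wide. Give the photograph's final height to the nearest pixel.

Fitted into 3724×2793, the photograph spans the width; its height is 3724 / 1.660 ≈ 2243.37 px.
Resizing to 2565 px wide multiplies everything by 0.6888: 2243.37 → 1545.18 px.

1545 px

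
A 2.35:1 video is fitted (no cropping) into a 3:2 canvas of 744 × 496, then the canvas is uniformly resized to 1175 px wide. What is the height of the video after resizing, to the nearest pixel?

Fitted into 744×496, the video spans the width; its height is 744 / 2.350 ≈ 316.60 px.
The frame scales by 1175/744 = 1.5793; 316.60 × 1.5793 ≈ 500.00 px.

500 px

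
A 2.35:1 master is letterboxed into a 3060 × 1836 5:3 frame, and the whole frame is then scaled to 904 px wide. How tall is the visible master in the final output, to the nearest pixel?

In the 3060×1836 frame the master fills the width: height = 3060 / 2.350 ≈ 1302.13 px.
Scaling 3060 → 904 is ×0.2954, so the height becomes 1302.13 × 0.2954 ≈ 384.68 px.

385 px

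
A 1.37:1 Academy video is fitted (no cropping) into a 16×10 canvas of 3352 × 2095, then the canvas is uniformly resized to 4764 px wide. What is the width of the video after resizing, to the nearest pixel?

4079 px

At 3352×2095 the video is height-limited, so width = 2095 × 1.370 ≈ 2870.15 px.
Resizing to 4764 px wide multiplies everything by 1.4212: 2870.15 → 4079.18 px.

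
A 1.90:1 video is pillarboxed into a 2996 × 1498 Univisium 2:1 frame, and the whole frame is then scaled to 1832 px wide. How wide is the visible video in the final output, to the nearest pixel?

1740 px

Fitted into 2996×1498, the video spans the height; its width is 1498 × 1.900 ≈ 2846.20 px.
Resizing to 1832 px wide multiplies everything by 0.6115: 2846.20 → 1740.40 px.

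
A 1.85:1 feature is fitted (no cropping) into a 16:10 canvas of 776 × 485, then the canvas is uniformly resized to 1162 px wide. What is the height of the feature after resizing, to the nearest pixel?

In the 776×485 frame the feature fills the width: height = 776 / 1.850 ≈ 419.46 px.
The frame scales by 1162/776 = 1.4974; 419.46 × 1.4974 ≈ 628.11 px.

628 px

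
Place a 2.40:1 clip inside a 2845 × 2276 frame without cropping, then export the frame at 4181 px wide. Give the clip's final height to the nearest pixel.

In the 2845×2276 frame the clip fills the width: height = 2845 / 2.400 ≈ 1185.42 px.
Scaling 2845 → 4181 is ×1.4696, so the height becomes 1185.42 × 1.4696 ≈ 1742.08 px.

1742 px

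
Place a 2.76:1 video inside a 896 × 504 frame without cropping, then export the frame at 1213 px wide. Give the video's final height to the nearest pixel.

439 px

In the 896×504 frame the video fills the width: height = 896 / 2.760 ≈ 324.64 px.
Scaling 896 → 1213 is ×1.3538, so the height becomes 324.64 × 1.3538 ≈ 439.49 px.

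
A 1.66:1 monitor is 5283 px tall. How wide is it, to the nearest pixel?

Width = 5283 × 1.660 = 8769.78.

8770 px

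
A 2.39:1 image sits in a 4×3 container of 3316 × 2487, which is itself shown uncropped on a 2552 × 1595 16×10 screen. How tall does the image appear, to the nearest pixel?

890 px

First fit — 2.39:1 into 3316×2487 spans the width: 3316.00 × 1387.45.
The 4×3 canvas is height-limited in 2552×1595, giving 2126.67 × 1595.00; scale factor 0.6413.
The image scales with it: height 1387.45 × 0.6413 ≈ 889.82.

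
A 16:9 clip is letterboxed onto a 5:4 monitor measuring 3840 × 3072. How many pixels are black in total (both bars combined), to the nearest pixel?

3502080 pixels

16:9 (1.778) > 5:4 (1.250), so the clip fills the width.
The clip is 3840 × 9/16 ≈ 2160.0000 px tall.
3072 − 2160.0000 = 912.0000 px of bars.
That's 912.0000 × 3840 ≈ 3502080 black pixels.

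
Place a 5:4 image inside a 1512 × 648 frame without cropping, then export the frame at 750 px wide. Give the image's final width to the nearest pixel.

402 px

Fitted into 1512×648, the image spans the height; its width is 648 × 5/4 ≈ 810.00 px.
The frame scales by 750/1512 = 0.4960; 810.00 × 0.4960 ≈ 401.79 px.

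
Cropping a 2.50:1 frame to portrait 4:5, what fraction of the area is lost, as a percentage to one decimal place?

Going from 2.50:1 to portrait 4:5 means cutting width while keeping height.
Area ratio = (0.800)/(2.500) = 32.00%; the remaining 68.00% is cropped out.

68.0%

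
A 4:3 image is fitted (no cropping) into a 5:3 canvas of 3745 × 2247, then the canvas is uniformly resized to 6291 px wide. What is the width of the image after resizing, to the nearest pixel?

In the 3745×2247 frame the image fills the height: width = 2247 × 4/3 ≈ 2996.00 px.
Scaling 3745 → 6291 is ×1.6798, so the width becomes 2996.00 × 1.6798 ≈ 5032.80 px.

5033 px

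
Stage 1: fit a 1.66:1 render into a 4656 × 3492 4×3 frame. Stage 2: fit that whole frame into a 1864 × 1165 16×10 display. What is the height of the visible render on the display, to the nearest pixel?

936 px

First fit — 1.66:1 into 4656×3492 spans the width: 4656.00 × 2804.82.
The 4×3 canvas is height-limited in 1864×1165, giving 1553.33 × 1165.00; scale factor 0.3336.
Applying the same ×0.3336: 2804.82 → 935.74.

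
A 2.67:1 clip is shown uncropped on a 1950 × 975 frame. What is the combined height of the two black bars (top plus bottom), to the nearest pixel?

Since 2.670 > 2.000, the clip is width-limited.
Content height = 1950 / 2.670 ≈ 730.34 px.
Leftover height: 975 − 730.34 = 244.66 px.

245 px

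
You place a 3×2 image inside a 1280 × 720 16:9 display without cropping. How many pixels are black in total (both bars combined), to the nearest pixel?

3×2 is narrower than 16:9, so it spans the full height.
The image is 720 × 3/2 ≈ 1080.0000 px wide.
1280 − 1080.0000 = 200.0000 px of bars.
Across the 720-px span: 200.0000 × 720 ≈ 144000 px.

144000 pixels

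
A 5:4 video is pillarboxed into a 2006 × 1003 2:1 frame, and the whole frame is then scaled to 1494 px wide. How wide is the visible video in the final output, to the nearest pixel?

934 px

Fitted into 2006×1003, the video spans the height; its width is 1003 × 5/4 ≈ 1253.75 px.
The frame scales by 1494/2006 = 0.7448; 1253.75 × 0.7448 ≈ 933.75 px.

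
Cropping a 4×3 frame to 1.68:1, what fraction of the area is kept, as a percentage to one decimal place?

1.68:1 is wider than 4×3, so the crop keeps the full width and trims the height.
Area ratio = (1.333)/(1.680) = 79.37% retained.

79.4%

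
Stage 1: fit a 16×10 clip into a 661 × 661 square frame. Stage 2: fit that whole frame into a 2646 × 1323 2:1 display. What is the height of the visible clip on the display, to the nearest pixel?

827 px

Inside the 661×661 canvas the clip is width-limited at 661.00 × 413.12.
The square canvas is height-limited in 2646×1323, giving 1323.00 × 1323.00; scale factor 2.0015.
The clip scales with it: height 413.12 × 2.0015 ≈ 826.88.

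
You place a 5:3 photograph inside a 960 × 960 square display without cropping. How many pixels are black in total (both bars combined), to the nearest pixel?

5:3 is wider than square, so it spans the full width.
Content height = 960 × 3/5 ≈ 576.0000 px.
960 − 576.0000 = 384.0000 px of bars.
Bar area = 384.0000 × 960 ≈ 368640 px.

368640 pixels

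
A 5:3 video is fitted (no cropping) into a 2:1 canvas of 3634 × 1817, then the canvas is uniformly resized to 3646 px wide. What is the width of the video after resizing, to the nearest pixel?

3038 px

In the 3634×1817 frame the video fills the height: width = 1817 × 5/3 ≈ 3028.33 px.
Resizing to 3646 px wide multiplies everything by 1.0033: 3028.33 → 3038.33 px.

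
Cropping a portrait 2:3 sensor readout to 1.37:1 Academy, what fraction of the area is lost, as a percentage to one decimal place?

Going from portrait 2:3 to 1.37:1 Academy means cutting height while keeping width.
Area ratio = (0.667)/(1.370) = 48.66%; the remaining 51.34% is cropped out.

51.3%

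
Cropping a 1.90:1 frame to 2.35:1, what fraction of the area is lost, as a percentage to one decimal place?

The width stays; only height is cut (since 2.35:1 is wider than 1.90:1).
(1.900)/(2.350) ≈ 0.809 of the area survives, leaving 19.15% discarded.

19.1%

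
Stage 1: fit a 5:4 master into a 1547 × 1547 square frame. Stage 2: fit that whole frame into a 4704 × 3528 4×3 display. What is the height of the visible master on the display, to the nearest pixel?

First fit — 5:4 into 1547×1547 spans the width: 1547.00 × 1237.60.
The square canvas is height-limited in 4704×3528, giving 3528.00 × 3528.00; scale factor 2.2805.
The master scales with it: height 1237.60 × 2.2805 ≈ 2822.40.

2822 px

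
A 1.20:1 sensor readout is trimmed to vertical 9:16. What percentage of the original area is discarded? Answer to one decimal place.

vertical 9:16 is narrower than 1.20:1, so the crop keeps the full height and trims the width.
Area ratio = (0.562)/(1.200) = 46.88%; the remaining 53.12% is cropped out.

53.1%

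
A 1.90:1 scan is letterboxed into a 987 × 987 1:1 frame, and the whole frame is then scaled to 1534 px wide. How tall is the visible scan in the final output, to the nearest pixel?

807 px

At 987×987 the scan is width-limited, so height = 987 / 1.900 ≈ 519.47 px.
Scaling 987 → 1534 is ×1.5542, so the height becomes 519.47 × 1.5542 ≈ 807.37 px.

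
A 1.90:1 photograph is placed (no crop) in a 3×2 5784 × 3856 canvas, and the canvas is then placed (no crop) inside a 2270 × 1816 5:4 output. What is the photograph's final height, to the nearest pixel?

1195 px

1.90:1 in 5784×3856: fills the width, so the photograph is 5784.00 × 3044.21.
The 3×2 canvas is width-limited in 2270×1816, giving 2270.00 × 1513.33; scale factor 0.3925.
Applying the same ×0.3925: 3044.21 → 1194.74.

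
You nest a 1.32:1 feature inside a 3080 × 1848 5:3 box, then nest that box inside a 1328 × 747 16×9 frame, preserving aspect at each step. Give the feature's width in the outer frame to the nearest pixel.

986 px

1.32:1 in 3080×1848: fills the height, so the feature is 2439.36 × 1848.00.
Second fit — the 5:3 canvas into 1328×747 spans the height: 1245.00 × 747.00 (×0.4042 from 3080×1848).
So the feature's width is 2439.36 × 0.4042 ≈ 986.04.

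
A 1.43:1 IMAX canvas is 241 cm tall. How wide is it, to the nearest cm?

241 × 1.430 = 344.63.

345 cm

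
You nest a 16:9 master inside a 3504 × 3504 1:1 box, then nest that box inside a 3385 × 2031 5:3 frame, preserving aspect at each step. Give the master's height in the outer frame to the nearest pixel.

First fit — 16:9 into 3504×3504 spans the width: 3504.00 × 1971.00.
1:1 in 3385×2031: fills the height, so the intermediate becomes 2031.00 × 2031.00 — a scale of ×0.5796.
The master scales with it: height 1971.00 × 0.5796 ≈ 1142.44.

1142 px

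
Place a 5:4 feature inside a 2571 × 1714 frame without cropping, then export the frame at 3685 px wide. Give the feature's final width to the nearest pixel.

3071 px

Fitted into 2571×1714, the feature spans the height; its width is 1714 × 5/4 ≈ 2142.50 px.
The frame scales by 3685/2571 = 1.4333; 2142.50 × 1.4333 ≈ 3070.83 px.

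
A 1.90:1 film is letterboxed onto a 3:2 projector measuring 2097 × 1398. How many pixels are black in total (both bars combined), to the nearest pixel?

1.90:1 (1.900) > 3:2 (1.500), so the film fills the width.
Content height = 2097 / 1.900 ≈ 1103.6842 px.
Leftover height: 1398 − 1103.6842 = 294.3158 px.
That's 294.3158 × 2097 ≈ 617180 black pixels.

617180 pixels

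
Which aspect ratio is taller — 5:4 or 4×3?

5:4

5:4 = 1.25 and 4×3 = 1.333; 1.333 > 1.25. The smaller width-to-height ratio is the taller frame.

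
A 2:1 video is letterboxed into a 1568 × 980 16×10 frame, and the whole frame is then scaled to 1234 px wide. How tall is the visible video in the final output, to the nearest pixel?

617 px

At 1568×980 the video is width-limited, so height = 1568 × 1/2 ≈ 784.00 px.
Resizing to 1234 px wide multiplies everything by 0.7870: 784.00 → 617.00 px.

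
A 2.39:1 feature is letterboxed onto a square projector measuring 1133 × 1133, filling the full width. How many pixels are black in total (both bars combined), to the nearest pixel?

That makes the image 474.0586 px tall (1133 / 2.390).
Black = 1133 − 474.0586 = 658.9414 px.
Bar area = 658.9414 × 1133 ≈ 746581 px.

746581 pixels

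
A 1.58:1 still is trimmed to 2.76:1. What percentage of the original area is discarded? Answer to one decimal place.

The width stays; only height is cut (since 2.76:1 is wider than 1.58:1).
(1.580)/(2.760) ≈ 0.572 of the area survives, leaving 42.75% discarded.

42.8%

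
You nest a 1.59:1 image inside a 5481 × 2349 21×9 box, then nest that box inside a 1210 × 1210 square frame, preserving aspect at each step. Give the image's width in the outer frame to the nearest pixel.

825 px

Inside the 5481×2349 canvas the image is height-limited at 3734.91 × 2349.00.
Second fit — the 21×9 canvas into 1210×1210 spans the width: 1210.00 × 518.57 (×0.2208 from 5481×2349).
So the image's width is 3734.91 × 0.2208 ≈ 824.53.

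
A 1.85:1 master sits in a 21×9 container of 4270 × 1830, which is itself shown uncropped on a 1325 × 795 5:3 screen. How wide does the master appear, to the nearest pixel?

1051 px

Inside the 4270×1830 canvas the master is height-limited at 3385.50 × 1830.00.
Second fit — the 21×9 canvas into 1325×795 spans the width: 1325.00 × 567.86 (×0.3103 from 4270×1830).
So the master's width is 3385.50 × 0.3103 ≈ 1050.54.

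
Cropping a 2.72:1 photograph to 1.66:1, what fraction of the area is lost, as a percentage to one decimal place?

39.0%

Going from 2.72:1 to 1.66:1 means cutting width while keeping height.
Fraction kept = (1.660)/(2.720) ≈ 61.03%, so 38.97% is lost.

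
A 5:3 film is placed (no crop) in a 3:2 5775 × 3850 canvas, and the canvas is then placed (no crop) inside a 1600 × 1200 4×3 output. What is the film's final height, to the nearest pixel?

Inside the 5775×3850 canvas the film is width-limited at 5775.00 × 3465.00.
Second fit — the 3:2 canvas into 1600×1200 spans the width: 1600.00 × 1066.67 (×0.2771 from 5775×3850).
So the film's height is 3465.00 × 0.2771 ≈ 960.00.

960 px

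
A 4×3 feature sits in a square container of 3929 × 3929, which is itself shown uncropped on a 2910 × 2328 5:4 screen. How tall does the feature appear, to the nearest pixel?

Inside the 3929×3929 canvas the feature is width-limited at 3929.00 × 2946.75.
The square canvas is height-limited in 2910×2328, giving 2328.00 × 2328.00; scale factor 0.5925.
Applying the same ×0.5925: 2946.75 → 1746.00.

1746 px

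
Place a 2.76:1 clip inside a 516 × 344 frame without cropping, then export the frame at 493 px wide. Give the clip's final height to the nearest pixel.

179 px

In the 516×344 frame the clip fills the width: height = 516 / 2.760 ≈ 186.96 px.
Scaling 516 → 493 is ×0.9554, so the height becomes 186.96 × 0.9554 ≈ 178.62 px.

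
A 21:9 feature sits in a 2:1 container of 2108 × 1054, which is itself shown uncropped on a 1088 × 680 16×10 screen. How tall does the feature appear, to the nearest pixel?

Inside the 2108×1054 canvas the feature is width-limited at 2108.00 × 903.43.
The 2:1 canvas is width-limited in 1088×680, giving 1088.00 × 544.00; scale factor 0.5161.
The feature scales with it: height 903.43 × 0.5161 ≈ 466.29.

466 px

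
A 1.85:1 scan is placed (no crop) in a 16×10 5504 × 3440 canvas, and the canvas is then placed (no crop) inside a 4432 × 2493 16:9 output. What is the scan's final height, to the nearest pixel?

Inside the 5504×3440 canvas the scan is width-limited at 5504.00 × 2975.14.
Second fit — the 16×10 canvas into 4432×2493 spans the height: 3988.80 × 2493.00 (×0.7247 from 5504×3440).
Applying the same ×0.7247: 2975.14 → 2156.11.

2156 px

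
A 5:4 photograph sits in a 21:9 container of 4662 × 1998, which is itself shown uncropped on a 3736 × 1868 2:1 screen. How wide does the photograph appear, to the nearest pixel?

5:4 in 4662×1998: fills the height, so the photograph is 2497.50 × 1998.00.
The 21:9 canvas is width-limited in 3736×1868, giving 3736.00 × 1601.14; scale factor 0.8014.
The photograph scales with it: width 2497.50 × 0.8014 ≈ 2001.43.

2001 px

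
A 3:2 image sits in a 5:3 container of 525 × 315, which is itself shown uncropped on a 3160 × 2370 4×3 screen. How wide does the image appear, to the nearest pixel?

2844 px

First fit — 3:2 into 525×315 spans the height: 472.50 × 315.00.
5:3 in 3160×2370: fills the width, so the intermediate becomes 3160.00 × 1896.00 — a scale of ×6.0190.
Applying the same ×6.0190: 472.50 → 2844.00.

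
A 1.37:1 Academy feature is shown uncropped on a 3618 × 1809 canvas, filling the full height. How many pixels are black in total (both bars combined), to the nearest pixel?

2061663 pixels

Content width = 1809 × 1.370 ≈ 2478.3300 px.
3618 − 2478.3300 = 1139.6700 px of bars.
That's 1139.6700 × 1809 ≈ 2061663 black pixels.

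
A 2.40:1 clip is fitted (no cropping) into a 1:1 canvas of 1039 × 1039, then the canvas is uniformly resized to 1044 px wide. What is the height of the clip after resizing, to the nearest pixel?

435 px

Fitted into 1039×1039, the clip spans the width; its height is 1039 / 2.400 ≈ 432.92 px.
Scaling 1039 → 1044 is ×1.0048, so the height becomes 432.92 × 1.0048 ≈ 435.00 px.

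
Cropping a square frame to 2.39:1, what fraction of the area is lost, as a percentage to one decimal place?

Going from square to 2.39:1 means cutting height while keeping width.
Area ratio = (1.000)/(2.390) = 41.84%; the remaining 58.16% is cropped out.

58.2%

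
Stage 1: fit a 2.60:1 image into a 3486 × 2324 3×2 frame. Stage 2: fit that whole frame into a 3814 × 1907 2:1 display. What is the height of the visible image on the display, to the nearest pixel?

1100 px

Inside the 3486×2324 canvas the image is width-limited at 3486.00 × 1340.77.
The 3×2 canvas is height-limited in 3814×1907, giving 2860.50 × 1907.00; scale factor 0.8206.
The image scales with it: height 1340.77 × 0.8206 ≈ 1100.19.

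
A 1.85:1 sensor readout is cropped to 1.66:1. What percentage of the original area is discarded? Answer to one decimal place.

10.3%

Going from 1.85:1 to 1.66:1 means cutting width while keeping height.
Area ratio = (1.660)/(1.850) = 89.73%; the remaining 10.27% is cropped out.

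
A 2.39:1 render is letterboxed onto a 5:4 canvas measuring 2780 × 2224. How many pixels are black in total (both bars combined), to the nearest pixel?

Since 2.390 > 1.250, the render is width-limited.
Content height = 2780 / 2.390 ≈ 1163.1799 px.
2224 − 1163.1799 = 1060.8201 px of bars.
Across the 2780-px span: 1060.8201 × 2780 ≈ 2949080 px.

2949080 pixels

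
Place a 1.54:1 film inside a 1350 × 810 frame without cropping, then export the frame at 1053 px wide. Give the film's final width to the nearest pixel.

973 px

At 1350×810 the film is height-limited, so width = 810 × 1.540 ≈ 1247.40 px.
Scaling 1350 → 1053 is ×0.7800, so the width becomes 1247.40 × 0.7800 ≈ 972.97 px.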